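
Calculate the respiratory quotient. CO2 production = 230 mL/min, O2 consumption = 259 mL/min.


RQ = VCO2 / VO2
RQ = 230 / 259
RQ = 0.888


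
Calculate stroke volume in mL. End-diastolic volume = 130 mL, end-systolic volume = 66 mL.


SV = EDV - ESV
SV = 130 - 66
SV = 64 mL


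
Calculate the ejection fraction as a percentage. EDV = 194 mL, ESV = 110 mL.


SV = EDV - ESV = 194 - 110 = 84 mL
EF = SV/EDV * 100 = 84/194 * 100
EF = 43.3%


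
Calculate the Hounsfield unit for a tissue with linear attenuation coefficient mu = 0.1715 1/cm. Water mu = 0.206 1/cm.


HU = ((mu_tissue - mu_water) / mu_water) * 1000
HU = ((0.1715 - 0.206) / 0.206) * 1000
HU = -167.5


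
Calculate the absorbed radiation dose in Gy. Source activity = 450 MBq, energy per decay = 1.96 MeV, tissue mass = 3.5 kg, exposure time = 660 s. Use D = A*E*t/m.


A = 450 MBq = 4.5000e+08 Bq
E = 1.96 MeV = 3.13992e-13 J
D = A*E*t/m = 4.5000e+08*3.13992e-13*660/3.5
D = 0.02664 Gy


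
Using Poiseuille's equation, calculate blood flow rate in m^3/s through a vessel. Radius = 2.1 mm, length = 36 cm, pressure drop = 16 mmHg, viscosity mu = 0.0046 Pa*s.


Q = pi*r^4*dP / (8*mu*L)
r = 0.0021 m, L = 0.36 m
dP = 16 mmHg = 2133.152 Pa
Q = 9.8378e-06 m^3/s


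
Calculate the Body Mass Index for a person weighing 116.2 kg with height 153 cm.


BMI = weight / height^2
height = 153 cm = 1.53 m
BMI = 116.2 / 1.53^2
BMI = 49.64 kg/m^2


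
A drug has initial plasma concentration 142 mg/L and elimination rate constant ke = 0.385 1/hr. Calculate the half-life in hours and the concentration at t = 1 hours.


t_half = ln(2) / ke = 0.693147 / 0.385 = 1.8 hr
C(t) = C0 * exp(-ke*t) = 142 * exp(-0.385*1)
C(1) = 96.62 mg/L


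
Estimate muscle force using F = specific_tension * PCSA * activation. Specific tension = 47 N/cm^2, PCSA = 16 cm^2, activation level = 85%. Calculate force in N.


F = sigma * PCSA * activation
F = 47 * 16 * 0.85
F = 639.2 N


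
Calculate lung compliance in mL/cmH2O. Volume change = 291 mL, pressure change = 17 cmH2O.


C = dV / dP
C = 291 / 17
C = 17.12 mL/cmH2O


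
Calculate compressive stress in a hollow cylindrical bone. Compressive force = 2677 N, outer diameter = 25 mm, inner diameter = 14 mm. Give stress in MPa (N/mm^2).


A = pi*(r_o^2 - r_i^2)
r_o = 12.5 mm, r_i = 7 mm
A = 336.936 mm^2
sigma = F/A = 2677 / 336.936
sigma = 7.945 MPa


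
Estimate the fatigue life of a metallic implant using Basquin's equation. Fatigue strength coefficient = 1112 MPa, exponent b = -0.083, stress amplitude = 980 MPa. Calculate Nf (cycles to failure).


sigma_a = sigma_f' * (2Nf)^b
2Nf = (sigma_a/sigma_f')^(1/b)
2Nf = (980/1112)^(1/-0.083)
2Nf = 4.5834162
Nf = 2.292


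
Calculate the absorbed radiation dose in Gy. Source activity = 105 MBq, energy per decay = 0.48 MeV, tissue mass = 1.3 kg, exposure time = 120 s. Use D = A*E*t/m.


A = 105 MBq = 1.0500e+08 Bq
E = 0.48 MeV = 7.6896e-14 J
D = A*E*t/m = 1.0500e+08*7.6896e-14*120/1.3
D = 7.4530e-04 Gy


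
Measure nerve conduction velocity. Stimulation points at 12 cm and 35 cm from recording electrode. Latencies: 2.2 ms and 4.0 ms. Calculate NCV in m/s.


Distance = (35 - 12) / 100 = 0.23 m
dt = (4.0 - 2.2) / 1000 = 0.0018 s
NCV = dist / dt = 127.8 m/s


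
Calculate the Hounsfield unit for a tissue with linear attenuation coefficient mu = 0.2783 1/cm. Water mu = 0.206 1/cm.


HU = ((mu_tissue - mu_water) / mu_water) * 1000
HU = ((0.2783 - 0.206) / 0.206) * 1000
HU = 351


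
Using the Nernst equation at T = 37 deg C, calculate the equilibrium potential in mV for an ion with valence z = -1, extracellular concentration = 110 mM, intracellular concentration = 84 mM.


E = (RT/(zF)) * ln(C_out/C_in)
T = 37 + 273.15 = 310.15 K
E = (8.314 * 310.15 / (-1 * 96485)) * ln(110/84)
E = -7.207 mV


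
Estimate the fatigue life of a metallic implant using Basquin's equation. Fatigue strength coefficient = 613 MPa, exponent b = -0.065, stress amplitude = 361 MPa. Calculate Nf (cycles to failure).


sigma_a = sigma_f' * (2Nf)^b
2Nf = (sigma_a/sigma_f')^(1/b)
2Nf = (361/613)^(1/-0.065)
2Nf = 3449.3928
Nf = 1725


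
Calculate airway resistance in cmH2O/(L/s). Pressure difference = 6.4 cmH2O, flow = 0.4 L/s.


R = dP / flow
R = 6.4 / 0.4
R = 16 cmH2O/(L/s)


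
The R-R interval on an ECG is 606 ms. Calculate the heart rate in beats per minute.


HR = 60 / RR_interval(s)
RR = 606 ms = 0.606 s
HR = 60 / 0.606 = 99.01 bpm


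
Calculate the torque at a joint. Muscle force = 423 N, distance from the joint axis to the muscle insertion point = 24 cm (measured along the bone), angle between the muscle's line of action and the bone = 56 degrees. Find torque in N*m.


Torque = F * d * sin(theta)   (moment arm = d*sin(theta))
d = 24 cm = 0.24 m
Torque = 423 * 0.24 * sin(56)
Torque = 84.16 N*m


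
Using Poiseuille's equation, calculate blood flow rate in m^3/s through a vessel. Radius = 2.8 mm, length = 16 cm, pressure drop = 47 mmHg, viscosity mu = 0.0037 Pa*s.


Q = pi*r^4*dP / (8*mu*L)
r = 0.0028 m, L = 0.16 m
dP = 47 mmHg = 6266.134 Pa
Q = 2.5549e-04 m^3/s


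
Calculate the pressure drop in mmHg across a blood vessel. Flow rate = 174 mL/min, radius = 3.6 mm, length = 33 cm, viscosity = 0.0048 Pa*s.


dP = 8*mu*L*Q / (pi*r^4)
Q = 174 mL/min = 2.9e-06 m^3/s
dP = 69.6439 Pa = 69.6439 / 133.322 mmHg = 0.5224 mmHg


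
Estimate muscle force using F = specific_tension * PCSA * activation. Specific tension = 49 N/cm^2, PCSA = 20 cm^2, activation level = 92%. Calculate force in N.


F = sigma * PCSA * activation
F = 49 * 20 * 0.92
F = 901.6 N


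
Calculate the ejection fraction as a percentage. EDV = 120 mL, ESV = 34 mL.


SV = EDV - ESV = 120 - 34 = 86 mL
EF = SV/EDV * 100 = 86/120 * 100
EF = 71.67%


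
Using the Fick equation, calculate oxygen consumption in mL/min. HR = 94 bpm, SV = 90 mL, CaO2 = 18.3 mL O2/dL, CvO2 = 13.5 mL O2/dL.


CO = HR*SV = 94*90/1000 = 8.46 L/min
a-v O2 diff = 18.3 - 13.5 = 4.8 mL/dL
VO2 = CO * (CaO2-CvO2) * 10 dL/L
VO2 = 8.46 * 4.8 * 10
VO2 = 406.1 mL/min


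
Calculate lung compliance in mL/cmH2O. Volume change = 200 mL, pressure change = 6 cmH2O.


C = dV / dP
C = 200 / 6
C = 33.33 mL/cmH2O


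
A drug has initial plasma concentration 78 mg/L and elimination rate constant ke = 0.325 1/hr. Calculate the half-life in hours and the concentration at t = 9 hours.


t_half = ln(2) / ke = 0.693147 / 0.325 = 2.133 hr
C(t) = C0 * exp(-ke*t) = 78 * exp(-0.325*9)
C(9) = 4.186 mg/L


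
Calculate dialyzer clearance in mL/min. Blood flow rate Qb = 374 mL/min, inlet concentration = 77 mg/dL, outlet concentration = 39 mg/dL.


K = Qb * (Cb_in - Cb_out) / Cb_in
K = 374 * (77 - 39) / 77
K = 184.6 mL/min


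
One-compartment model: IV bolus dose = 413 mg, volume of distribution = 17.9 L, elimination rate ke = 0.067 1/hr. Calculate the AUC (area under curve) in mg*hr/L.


C0 = Dose/Vd = 413/17.9 = 23.0726 mg/L
AUC = C0/ke = 23.0726/0.067
AUC = 344.4 mg*hr/L


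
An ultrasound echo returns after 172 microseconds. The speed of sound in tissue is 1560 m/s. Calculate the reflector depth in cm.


depth = c * t / 2
t = 172 us = 1.7200e-04 s
depth = 1560 * 1.7200e-04 / 2
depth = 0.13416 m = 13.416 cm


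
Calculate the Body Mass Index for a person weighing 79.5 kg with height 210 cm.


BMI = weight / height^2
height = 210 cm = 2.1 m
BMI = 79.5 / 2.1^2
BMI = 18.03 kg/m^2


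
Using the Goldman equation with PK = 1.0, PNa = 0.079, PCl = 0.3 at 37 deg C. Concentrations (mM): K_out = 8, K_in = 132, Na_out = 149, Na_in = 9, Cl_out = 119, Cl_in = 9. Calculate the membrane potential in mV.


Vm = (RT/F)*ln((PK*Ko + PNa*Nao + PCl*Cli)/(PK*Ki + PNa*Nai + PCl*Clo))
Numer = 22.471, Denom = 168.411
Vm = -53.83 mV


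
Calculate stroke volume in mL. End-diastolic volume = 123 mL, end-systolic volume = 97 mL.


SV = EDV - ESV
SV = 123 - 97
SV = 26 mL


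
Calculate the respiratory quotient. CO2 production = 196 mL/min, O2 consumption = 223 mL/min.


RQ = VCO2 / VO2
RQ = 196 / 223
RQ = 0.8789


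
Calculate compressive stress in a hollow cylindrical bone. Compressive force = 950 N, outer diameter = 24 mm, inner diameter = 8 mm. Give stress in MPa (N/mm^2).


A = pi*(r_o^2 - r_i^2)
r_o = 12 mm, r_i = 4 mm
A = 402.124 mm^2
sigma = F/A = 950 / 402.124
sigma = 2.362 MPa


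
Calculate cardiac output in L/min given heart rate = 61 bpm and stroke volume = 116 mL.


CO = HR * SV
CO = 61 * 116 / 1000
CO = 7.076 L/min


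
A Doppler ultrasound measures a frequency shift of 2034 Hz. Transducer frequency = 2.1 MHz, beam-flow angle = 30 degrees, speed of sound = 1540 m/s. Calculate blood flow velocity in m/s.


v = fd * c / (2 * f0 * cos(theta))
v = 2034 * 1540 / (2 * 2.1000e+06 * cos(30))
v = 0.8612 m/s


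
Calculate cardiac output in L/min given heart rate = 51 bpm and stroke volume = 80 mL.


CO = HR * SV
CO = 51 * 80 / 1000
CO = 4.08 L/min


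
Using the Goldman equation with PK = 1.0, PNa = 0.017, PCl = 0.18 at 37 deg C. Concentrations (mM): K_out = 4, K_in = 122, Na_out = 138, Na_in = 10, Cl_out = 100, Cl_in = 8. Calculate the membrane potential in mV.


Vm = (RT/F)*ln((PK*Ko + PNa*Nao + PCl*Cli)/(PK*Ki + PNa*Nai + PCl*Clo))
Numer = 7.786, Denom = 140.17
Vm = -77.25 mV


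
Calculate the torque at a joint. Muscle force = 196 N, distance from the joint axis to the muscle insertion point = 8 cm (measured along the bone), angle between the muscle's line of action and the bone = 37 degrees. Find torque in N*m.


Torque = F * d * sin(theta)   (moment arm = d*sin(theta))
d = 8 cm = 0.08 m
Torque = 196 * 0.08 * sin(37)
Torque = 9.436 N*m


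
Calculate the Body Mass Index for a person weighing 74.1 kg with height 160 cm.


BMI = weight / height^2
height = 160 cm = 1.6 m
BMI = 74.1 / 1.6^2
BMI = 28.95 kg/m^2


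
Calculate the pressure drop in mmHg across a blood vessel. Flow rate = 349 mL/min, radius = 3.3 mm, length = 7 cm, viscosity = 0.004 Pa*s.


dP = 8*mu*L*Q / (pi*r^4)
Q = 349 mL/min = 5.81667e-06 m^3/s
dP = 34.9717 Pa = 34.9717 / 133.322 mmHg = 0.2623 mmHg


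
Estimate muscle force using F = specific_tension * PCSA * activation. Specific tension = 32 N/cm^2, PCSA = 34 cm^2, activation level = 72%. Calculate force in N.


F = sigma * PCSA * activation
F = 32 * 34 * 0.72
F = 783.4 N


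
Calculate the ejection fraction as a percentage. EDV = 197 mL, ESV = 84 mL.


SV = EDV - ESV = 197 - 84 = 113 mL
EF = SV/EDV * 100 = 113/197 * 100
EF = 57.36%


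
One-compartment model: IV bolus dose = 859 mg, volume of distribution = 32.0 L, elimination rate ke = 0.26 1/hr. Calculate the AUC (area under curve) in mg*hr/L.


C0 = Dose/Vd = 859/32.0 = 26.8438 mg/L
AUC = C0/ke = 26.8438/0.26
AUC = 103.2 mg*hr/L


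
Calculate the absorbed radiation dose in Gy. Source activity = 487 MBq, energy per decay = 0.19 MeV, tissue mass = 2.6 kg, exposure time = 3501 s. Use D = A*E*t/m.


A = 487 MBq = 4.8700e+08 Bq
E = 0.19 MeV = 3.0438e-14 J
D = A*E*t/m = 4.8700e+08*3.0438e-14*3501/2.6
D = 0.01996 Gy


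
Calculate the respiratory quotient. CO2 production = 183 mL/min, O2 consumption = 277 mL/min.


RQ = VCO2 / VO2
RQ = 183 / 277
RQ = 0.6606


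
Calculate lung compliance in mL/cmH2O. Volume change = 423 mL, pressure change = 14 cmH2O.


C = dV / dP
C = 423 / 14
C = 30.21 mL/cmH2O


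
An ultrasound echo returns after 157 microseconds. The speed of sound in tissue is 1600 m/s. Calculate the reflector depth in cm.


depth = c * t / 2
t = 157 us = 1.5700e-04 s
depth = 1600 * 1.5700e-04 / 2
depth = 0.1256 m = 12.56 cm


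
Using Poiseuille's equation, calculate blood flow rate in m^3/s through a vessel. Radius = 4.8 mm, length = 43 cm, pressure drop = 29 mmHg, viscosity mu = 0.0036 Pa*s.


Q = pi*r^4*dP / (8*mu*L)
r = 0.0048 m, L = 0.43 m
dP = 29 mmHg = 3866.338 Pa
Q = 5.2066e-04 m^3/s


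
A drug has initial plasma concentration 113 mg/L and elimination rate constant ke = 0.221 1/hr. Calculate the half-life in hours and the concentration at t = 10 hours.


t_half = ln(2) / ke = 0.693147 / 0.221 = 3.136 hr
C(t) = C0 * exp(-ke*t) = 113 * exp(-0.221*10)
C(10) = 12.4 mg/L


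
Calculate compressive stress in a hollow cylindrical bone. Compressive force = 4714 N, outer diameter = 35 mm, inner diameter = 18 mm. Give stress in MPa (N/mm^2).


A = pi*(r_o^2 - r_i^2)
r_o = 17.5 mm, r_i = 9 mm
A = 707.644 mm^2
sigma = F/A = 4714 / 707.644
sigma = 6.662 MPa


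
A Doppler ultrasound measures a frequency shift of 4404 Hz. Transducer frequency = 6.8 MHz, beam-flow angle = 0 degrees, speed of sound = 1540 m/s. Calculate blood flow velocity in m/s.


v = fd * c / (2 * f0 * cos(theta))
v = 4404 * 1540 / (2 * 6.8000e+06 * cos(0))
v = 0.4987 m/s


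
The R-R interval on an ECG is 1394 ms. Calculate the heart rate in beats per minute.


HR = 60 / RR_interval(s)
RR = 1394 ms = 1.394 s
HR = 60 / 1.394 = 43.04 bpm


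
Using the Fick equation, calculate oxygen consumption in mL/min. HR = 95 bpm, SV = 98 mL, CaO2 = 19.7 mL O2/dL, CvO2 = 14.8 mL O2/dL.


CO = HR*SV = 95*98/1000 = 9.31 L/min
a-v O2 diff = 19.7 - 14.8 = 4.9 mL/dL
VO2 = CO * (CaO2-CvO2) * 10 dL/L
VO2 = 9.31 * 4.9 * 10
VO2 = 456.2 mL/min


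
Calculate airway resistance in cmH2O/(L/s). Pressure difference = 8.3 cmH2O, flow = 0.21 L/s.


R = dP / flow
R = 8.3 / 0.21
R = 39.52 cmH2O/(L/s)


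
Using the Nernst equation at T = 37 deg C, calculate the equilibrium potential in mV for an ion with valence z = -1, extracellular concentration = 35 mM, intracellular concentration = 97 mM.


E = (RT/(zF)) * ln(C_out/C_in)
T = 37 + 273.15 = 310.15 K
E = (8.314 * 310.15 / (-1 * 96485)) * ln(35/97)
E = 27.24 mV


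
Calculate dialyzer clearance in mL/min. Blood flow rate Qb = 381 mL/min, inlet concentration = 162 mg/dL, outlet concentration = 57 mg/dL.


K = Qb * (Cb_in - Cb_out) / Cb_in
K = 381 * (162 - 57) / 162
K = 246.9 mL/min


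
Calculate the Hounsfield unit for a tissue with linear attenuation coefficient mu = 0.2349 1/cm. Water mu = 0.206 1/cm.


HU = ((mu_tissue - mu_water) / mu_water) * 1000
HU = ((0.2349 - 0.206) / 0.206) * 1000
HU = 140.3


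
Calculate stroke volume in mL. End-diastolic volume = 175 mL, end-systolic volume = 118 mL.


SV = EDV - ESV
SV = 175 - 118
SV = 57 mL


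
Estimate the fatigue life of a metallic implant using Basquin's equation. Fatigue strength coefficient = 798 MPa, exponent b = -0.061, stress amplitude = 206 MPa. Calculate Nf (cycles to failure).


sigma_a = sigma_f' * (2Nf)^b
2Nf = (sigma_a/sigma_f')^(1/b)
2Nf = (206/798)^(1/-0.061)
2Nf = 4.3809508e+09
Nf = 2.1905e+09


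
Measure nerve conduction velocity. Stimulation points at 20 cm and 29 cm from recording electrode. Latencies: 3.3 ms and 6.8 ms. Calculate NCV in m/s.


Distance = (29 - 20) / 100 = 0.09 m
dt = (6.8 - 3.3) / 1000 = 0.0035 s
NCV = dist / dt = 25.71 m/s


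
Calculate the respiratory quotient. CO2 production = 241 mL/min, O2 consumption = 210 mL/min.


RQ = VCO2 / VO2
RQ = 241 / 210
RQ = 1.148


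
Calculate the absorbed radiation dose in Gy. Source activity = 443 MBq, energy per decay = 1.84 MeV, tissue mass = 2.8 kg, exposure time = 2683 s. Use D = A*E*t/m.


A = 443 MBq = 4.4300e+08 Bq
E = 1.84 MeV = 2.94768e-13 J
D = A*E*t/m = 4.4300e+08*2.94768e-13*2683/2.8
D = 0.1251 Gy


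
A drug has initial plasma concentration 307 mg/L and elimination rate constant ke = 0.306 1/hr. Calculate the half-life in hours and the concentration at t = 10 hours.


t_half = ln(2) / ke = 0.693147 / 0.306 = 2.265 hr
C(t) = C0 * exp(-ke*t) = 307 * exp(-0.306*10)
C(10) = 14.39 mg/L


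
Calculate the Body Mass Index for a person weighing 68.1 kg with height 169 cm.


BMI = weight / height^2
height = 169 cm = 1.69 m
BMI = 68.1 / 1.69^2
BMI = 23.84 kg/m^2


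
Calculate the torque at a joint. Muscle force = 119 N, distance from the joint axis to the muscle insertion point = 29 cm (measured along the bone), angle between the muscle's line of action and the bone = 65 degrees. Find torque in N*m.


Torque = F * d * sin(theta)   (moment arm = d*sin(theta))
d = 29 cm = 0.29 m
Torque = 119 * 0.29 * sin(65)
Torque = 31.28 N*m


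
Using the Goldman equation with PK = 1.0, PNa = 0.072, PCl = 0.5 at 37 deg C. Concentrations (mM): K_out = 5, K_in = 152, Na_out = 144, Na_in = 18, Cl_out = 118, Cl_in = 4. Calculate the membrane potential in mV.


Vm = (RT/F)*ln((PK*Ko + PNa*Nao + PCl*Cli)/(PK*Ki + PNa*Nai + PCl*Clo))
Numer = 17.368, Denom = 212.296
Vm = -66.9 mV


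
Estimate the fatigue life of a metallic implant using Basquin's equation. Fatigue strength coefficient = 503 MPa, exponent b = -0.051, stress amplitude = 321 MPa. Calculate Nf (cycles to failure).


sigma_a = sigma_f' * (2Nf)^b
2Nf = (sigma_a/sigma_f')^(1/b)
2Nf = (321/503)^(1/-0.051)
2Nf = 6679.8049
Nf = 3340


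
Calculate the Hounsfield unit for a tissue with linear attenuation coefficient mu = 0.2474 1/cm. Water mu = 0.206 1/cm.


HU = ((mu_tissue - mu_water) / mu_water) * 1000
HU = ((0.2474 - 0.206) / 0.206) * 1000
HU = 201


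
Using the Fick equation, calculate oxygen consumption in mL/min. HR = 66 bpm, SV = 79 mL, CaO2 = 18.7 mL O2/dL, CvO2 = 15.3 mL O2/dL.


CO = HR*SV = 66*79/1000 = 5.214 L/min
a-v O2 diff = 18.7 - 15.3 = 3.4 mL/dL
VO2 = CO * (CaO2-CvO2) * 10 dL/L
VO2 = 5.214 * 3.4 * 10
VO2 = 177.3 mL/min


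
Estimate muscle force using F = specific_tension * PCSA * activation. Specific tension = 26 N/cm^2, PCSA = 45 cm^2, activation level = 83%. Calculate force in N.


F = sigma * PCSA * activation
F = 26 * 45 * 0.83
F = 971.1 N


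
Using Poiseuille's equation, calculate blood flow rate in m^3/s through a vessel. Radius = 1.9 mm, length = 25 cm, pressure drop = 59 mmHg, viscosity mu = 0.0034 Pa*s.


Q = pi*r^4*dP / (8*mu*L)
r = 0.0019 m, L = 0.25 m
dP = 59 mmHg = 7865.998 Pa
Q = 4.7360e-05 m^3/s


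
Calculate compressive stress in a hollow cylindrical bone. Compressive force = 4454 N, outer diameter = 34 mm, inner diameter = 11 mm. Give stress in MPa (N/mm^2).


A = pi*(r_o^2 - r_i^2)
r_o = 17 mm, r_i = 5.5 mm
A = 812.887 mm^2
sigma = F/A = 4454 / 812.887
sigma = 5.479 MPa


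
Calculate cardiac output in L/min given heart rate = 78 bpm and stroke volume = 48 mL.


CO = HR * SV
CO = 78 * 48 / 1000
CO = 3.744 L/min


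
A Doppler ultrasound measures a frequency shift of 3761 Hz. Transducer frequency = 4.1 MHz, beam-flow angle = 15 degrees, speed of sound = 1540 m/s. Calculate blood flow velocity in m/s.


v = fd * c / (2 * f0 * cos(theta))
v = 3761 * 1540 / (2 * 4.1000e+06 * cos(15))
v = 0.7313 m/s


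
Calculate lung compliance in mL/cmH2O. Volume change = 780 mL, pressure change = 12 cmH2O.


C = dV / dP
C = 780 / 12
C = 65 mL/cmH2O


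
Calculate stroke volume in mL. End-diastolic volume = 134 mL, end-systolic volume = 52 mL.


SV = EDV - ESV
SV = 134 - 52
SV = 82 mL


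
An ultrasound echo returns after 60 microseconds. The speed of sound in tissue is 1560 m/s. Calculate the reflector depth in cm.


depth = c * t / 2
t = 60 us = 6.0000e-05 s
depth = 1560 * 6.0000e-05 / 2
depth = 0.0468 m = 4.68 cm


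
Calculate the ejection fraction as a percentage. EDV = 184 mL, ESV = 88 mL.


SV = EDV - ESV = 184 - 88 = 96 mL
EF = SV/EDV * 100 = 96/184 * 100
EF = 52.17%


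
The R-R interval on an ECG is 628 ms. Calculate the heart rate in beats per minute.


HR = 60 / RR_interval(s)
RR = 628 ms = 0.628 s
HR = 60 / 0.628 = 95.54 bpm


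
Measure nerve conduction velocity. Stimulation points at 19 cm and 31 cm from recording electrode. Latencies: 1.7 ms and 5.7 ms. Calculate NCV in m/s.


Distance = (31 - 19) / 100 = 0.12 m
dt = (5.7 - 1.7) / 1000 = 0.004 s
NCV = dist / dt = 30 m/s


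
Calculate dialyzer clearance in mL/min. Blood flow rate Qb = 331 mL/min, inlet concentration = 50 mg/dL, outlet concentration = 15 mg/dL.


K = Qb * (Cb_in - Cb_out) / Cb_in
K = 331 * (50 - 15) / 50
K = 231.7 mL/min


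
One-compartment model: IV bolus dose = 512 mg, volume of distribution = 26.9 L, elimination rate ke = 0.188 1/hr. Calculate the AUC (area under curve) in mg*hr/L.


C0 = Dose/Vd = 512/26.9 = 19.0335 mg/L
AUC = C0/ke = 19.0335/0.188
AUC = 101.2 mg*hr/L


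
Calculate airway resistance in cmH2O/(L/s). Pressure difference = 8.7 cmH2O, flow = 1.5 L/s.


R = dP / flow
R = 8.7 / 1.5
R = 5.8 cmH2O/(L/s)


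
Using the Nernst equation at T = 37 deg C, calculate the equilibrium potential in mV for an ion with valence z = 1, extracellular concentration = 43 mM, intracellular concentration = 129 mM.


E = (RT/(zF)) * ln(C_out/C_in)
T = 37 + 273.15 = 310.15 K
E = (8.314 * 310.15 / (1 * 96485)) * ln(43/129)
E = -29.36 mV


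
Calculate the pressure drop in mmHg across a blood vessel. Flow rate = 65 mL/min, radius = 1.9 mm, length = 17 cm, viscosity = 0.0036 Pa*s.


dP = 8*mu*L*Q / (pi*r^4)
Q = 65 mL/min = 1.08333e-06 m^3/s
dP = 129.55 Pa = 129.55 / 133.322 mmHg = 0.9717 mmHg


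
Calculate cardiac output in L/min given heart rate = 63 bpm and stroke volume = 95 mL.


CO = HR * SV
CO = 63 * 95 / 1000
CO = 5.985 L/min


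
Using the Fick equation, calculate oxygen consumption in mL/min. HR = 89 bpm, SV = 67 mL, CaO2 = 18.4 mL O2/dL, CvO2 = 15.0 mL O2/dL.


CO = HR*SV = 89*67/1000 = 5.963 L/min
a-v O2 diff = 18.4 - 15.0 = 3.4 mL/dL
VO2 = CO * (CaO2-CvO2) * 10 dL/L
VO2 = 5.963 * 3.4 * 10
VO2 = 202.7 mL/min


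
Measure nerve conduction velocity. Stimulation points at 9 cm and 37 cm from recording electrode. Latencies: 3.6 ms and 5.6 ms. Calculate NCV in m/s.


Distance = (37 - 9) / 100 = 0.28 m
dt = (5.6 - 3.6) / 1000 = 0.002 s
NCV = dist / dt = 140 m/s


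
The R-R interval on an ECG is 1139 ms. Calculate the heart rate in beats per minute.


HR = 60 / RR_interval(s)
RR = 1139 ms = 1.139 s
HR = 60 / 1.139 = 52.68 bpm


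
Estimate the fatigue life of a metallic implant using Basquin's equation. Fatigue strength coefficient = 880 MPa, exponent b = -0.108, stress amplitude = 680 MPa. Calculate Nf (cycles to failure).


sigma_a = sigma_f' * (2Nf)^b
2Nf = (sigma_a/sigma_f')^(1/b)
2Nf = (680/880)^(1/-0.108)
2Nf = 10.884139
Nf = 5.442


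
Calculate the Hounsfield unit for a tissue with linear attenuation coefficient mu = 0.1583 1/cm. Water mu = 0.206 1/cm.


HU = ((mu_tissue - mu_water) / mu_water) * 1000
HU = ((0.1583 - 0.206) / 0.206) * 1000
HU = -231.6


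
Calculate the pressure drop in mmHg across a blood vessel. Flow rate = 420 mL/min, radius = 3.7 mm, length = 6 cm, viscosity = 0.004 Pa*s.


dP = 8*mu*L*Q / (pi*r^4)
Q = 420 mL/min = 7e-06 m^3/s
dP = 22.8267 Pa = 22.8267 / 133.322 mmHg = 0.1712 mmHg


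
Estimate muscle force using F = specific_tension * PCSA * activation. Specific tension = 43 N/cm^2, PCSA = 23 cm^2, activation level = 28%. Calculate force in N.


F = sigma * PCSA * activation
F = 43 * 23 * 0.28
F = 276.9 N


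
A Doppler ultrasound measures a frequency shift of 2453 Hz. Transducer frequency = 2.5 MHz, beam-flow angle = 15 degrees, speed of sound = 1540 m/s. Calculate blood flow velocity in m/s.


v = fd * c / (2 * f0 * cos(theta))
v = 2453 * 1540 / (2 * 2.5000e+06 * cos(15))
v = 0.7822 m/s


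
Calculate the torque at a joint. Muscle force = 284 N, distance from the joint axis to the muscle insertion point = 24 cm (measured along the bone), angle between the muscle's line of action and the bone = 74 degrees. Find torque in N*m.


Torque = F * d * sin(theta)   (moment arm = d*sin(theta))
d = 24 cm = 0.24 m
Torque = 284 * 0.24 * sin(74)
Torque = 65.52 N*m


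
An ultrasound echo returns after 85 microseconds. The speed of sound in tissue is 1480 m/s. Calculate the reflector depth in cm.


depth = c * t / 2
t = 85 us = 8.5000e-05 s
depth = 1480 * 8.5000e-05 / 2
depth = 0.0629 m = 6.29 cm


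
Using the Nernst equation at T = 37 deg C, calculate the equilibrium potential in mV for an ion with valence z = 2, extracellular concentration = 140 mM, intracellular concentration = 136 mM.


E = (RT/(zF)) * ln(C_out/C_in)
T = 37 + 273.15 = 310.15 K
E = (8.314 * 310.15 / (2 * 96485)) * ln(140/136)
E = 0.3873 mV


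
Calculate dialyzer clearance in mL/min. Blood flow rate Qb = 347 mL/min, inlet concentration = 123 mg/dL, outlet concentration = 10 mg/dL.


K = Qb * (Cb_in - Cb_out) / Cb_in
K = 347 * (123 - 10) / 123
K = 318.8 mL/min


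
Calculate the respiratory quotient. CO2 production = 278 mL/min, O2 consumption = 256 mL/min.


RQ = VCO2 / VO2
RQ = 278 / 256
RQ = 1.086


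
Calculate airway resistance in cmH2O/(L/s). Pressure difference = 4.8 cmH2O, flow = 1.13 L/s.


R = dP / flow
R = 4.8 / 1.13
R = 4.248 cmH2O/(L/s)


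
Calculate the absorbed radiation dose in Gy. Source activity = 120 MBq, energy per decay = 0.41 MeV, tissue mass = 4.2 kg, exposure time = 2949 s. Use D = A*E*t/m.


A = 120 MBq = 1.2000e+08 Bq
E = 0.41 MeV = 6.5682e-14 J
D = A*E*t/m = 1.2000e+08*6.5682e-14*2949/4.2
D = 0.005534 Gy


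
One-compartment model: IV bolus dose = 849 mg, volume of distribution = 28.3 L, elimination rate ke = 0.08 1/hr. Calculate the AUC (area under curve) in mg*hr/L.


C0 = Dose/Vd = 849/28.3 = 30 mg/L
AUC = C0/ke = 30/0.08
AUC = 375 mg*hr/L


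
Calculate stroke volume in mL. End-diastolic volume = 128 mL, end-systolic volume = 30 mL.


SV = EDV - ESV
SV = 128 - 30
SV = 98 mL


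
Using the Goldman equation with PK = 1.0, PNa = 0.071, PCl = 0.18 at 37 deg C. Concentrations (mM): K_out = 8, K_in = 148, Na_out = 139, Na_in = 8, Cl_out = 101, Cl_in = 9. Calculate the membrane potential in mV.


Vm = (RT/F)*ln((PK*Ko + PNa*Nao + PCl*Cli)/(PK*Ki + PNa*Nai + PCl*Clo))
Numer = 19.489, Denom = 166.748
Vm = -57.37 mV


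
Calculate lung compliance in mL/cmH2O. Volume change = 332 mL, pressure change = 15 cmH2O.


C = dV / dP
C = 332 / 15
C = 22.13 mL/cmH2O


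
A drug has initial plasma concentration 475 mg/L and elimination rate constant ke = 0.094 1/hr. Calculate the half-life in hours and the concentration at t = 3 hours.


t_half = ln(2) / ke = 0.693147 / 0.094 = 7.374 hr
C(t) = C0 * exp(-ke*t) = 475 * exp(-0.094*3)
C(3) = 358.3 mg/L


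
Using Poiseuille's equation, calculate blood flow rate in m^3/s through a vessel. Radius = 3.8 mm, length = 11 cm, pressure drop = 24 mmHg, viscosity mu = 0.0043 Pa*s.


Q = pi*r^4*dP / (8*mu*L)
r = 0.0038 m, L = 0.11 m
dP = 24 mmHg = 3199.728 Pa
Q = 5.5392e-04 m^3/s


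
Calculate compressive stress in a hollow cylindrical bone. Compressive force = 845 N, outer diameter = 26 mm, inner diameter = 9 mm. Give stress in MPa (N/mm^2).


A = pi*(r_o^2 - r_i^2)
r_o = 13 mm, r_i = 4.5 mm
A = 467.312 mm^2
sigma = F/A = 845 / 467.312
sigma = 1.808 MPa


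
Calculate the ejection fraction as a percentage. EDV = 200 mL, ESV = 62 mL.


SV = EDV - ESV = 200 - 62 = 138 mL
EF = SV/EDV * 100 = 138/200 * 100
EF = 69%


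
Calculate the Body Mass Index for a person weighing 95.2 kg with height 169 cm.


BMI = weight / height^2
height = 169 cm = 1.69 m
BMI = 95.2 / 1.69^2
BMI = 33.33 kg/m^2


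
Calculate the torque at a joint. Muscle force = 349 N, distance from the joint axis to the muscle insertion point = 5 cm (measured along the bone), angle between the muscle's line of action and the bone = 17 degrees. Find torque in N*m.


Torque = F * d * sin(theta)   (moment arm = d*sin(theta))
d = 5 cm = 0.05 m
Torque = 349 * 0.05 * sin(17)
Torque = 5.102 N*m


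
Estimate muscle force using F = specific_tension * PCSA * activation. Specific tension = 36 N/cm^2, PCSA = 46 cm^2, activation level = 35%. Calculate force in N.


F = sigma * PCSA * activation
F = 36 * 46 * 0.35
F = 579.6 N


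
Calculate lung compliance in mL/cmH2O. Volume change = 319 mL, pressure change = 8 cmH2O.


C = dV / dP
C = 319 / 8
C = 39.88 mL/cmH2O


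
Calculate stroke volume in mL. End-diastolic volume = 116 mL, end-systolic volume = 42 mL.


SV = EDV - ESV
SV = 116 - 42
SV = 74 mL


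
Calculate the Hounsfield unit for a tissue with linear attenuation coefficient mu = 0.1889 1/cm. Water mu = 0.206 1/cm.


HU = ((mu_tissue - mu_water) / mu_water) * 1000
HU = ((0.1889 - 0.206) / 0.206) * 1000
HU = -83.01


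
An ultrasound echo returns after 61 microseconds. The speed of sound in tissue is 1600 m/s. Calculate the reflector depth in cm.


depth = c * t / 2
t = 61 us = 6.1000e-05 s
depth = 1600 * 6.1000e-05 / 2
depth = 0.0488 m = 4.88 cm


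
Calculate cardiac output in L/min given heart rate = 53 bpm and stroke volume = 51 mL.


CO = HR * SV
CO = 53 * 51 / 1000
CO = 2.703 L/min


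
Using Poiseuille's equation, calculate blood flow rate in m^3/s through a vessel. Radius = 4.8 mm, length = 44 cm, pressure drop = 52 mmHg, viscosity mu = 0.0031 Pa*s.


Q = pi*r^4*dP / (8*mu*L)
r = 0.0048 m, L = 0.44 m
dP = 52 mmHg = 6932.744 Pa
Q = 0.00106 m^3/s


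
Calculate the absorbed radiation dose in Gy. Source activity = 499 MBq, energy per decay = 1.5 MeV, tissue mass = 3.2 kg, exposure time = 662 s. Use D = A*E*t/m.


A = 499 MBq = 4.9900e+08 Bq
E = 1.5 MeV = 2.403e-13 J
D = A*E*t/m = 4.9900e+08*2.403e-13*662/3.2
D = 0.02481 Gy


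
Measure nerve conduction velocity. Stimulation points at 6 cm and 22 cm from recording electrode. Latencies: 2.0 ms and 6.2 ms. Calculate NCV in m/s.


Distance = (22 - 6) / 100 = 0.16 m
dt = (6.2 - 2.0) / 1000 = 0.0042 s
NCV = dist / dt = 38.1 m/s


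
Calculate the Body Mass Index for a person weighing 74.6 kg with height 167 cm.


BMI = weight / height^2
height = 167 cm = 1.67 m
BMI = 74.6 / 1.67^2
BMI = 26.75 kg/m^2


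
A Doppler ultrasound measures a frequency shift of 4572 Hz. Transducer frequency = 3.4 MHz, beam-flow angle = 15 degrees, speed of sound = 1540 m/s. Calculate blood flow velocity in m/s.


v = fd * c / (2 * f0 * cos(theta))
v = 4572 * 1540 / (2 * 3.4000e+06 * cos(15))
v = 1.072 m/s


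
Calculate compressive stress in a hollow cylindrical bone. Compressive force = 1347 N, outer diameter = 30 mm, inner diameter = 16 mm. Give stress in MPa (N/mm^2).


A = pi*(r_o^2 - r_i^2)
r_o = 15 mm, r_i = 8 mm
A = 505.796 mm^2
sigma = F/A = 1347 / 505.796
sigma = 2.663 MPa


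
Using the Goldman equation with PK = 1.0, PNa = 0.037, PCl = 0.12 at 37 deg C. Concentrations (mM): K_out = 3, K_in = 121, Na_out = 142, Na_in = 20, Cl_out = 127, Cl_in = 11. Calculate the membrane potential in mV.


Vm = (RT/F)*ln((PK*Ko + PNa*Nao + PCl*Cli)/(PK*Ki + PNa*Nai + PCl*Clo))
Numer = 9.574, Denom = 136.98
Vm = -71.11 mV


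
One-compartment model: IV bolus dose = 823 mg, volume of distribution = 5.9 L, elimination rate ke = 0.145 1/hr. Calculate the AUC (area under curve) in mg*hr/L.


C0 = Dose/Vd = 823/5.9 = 139.492 mg/L
AUC = C0/ke = 139.492/0.145
AUC = 962 mg*hr/L


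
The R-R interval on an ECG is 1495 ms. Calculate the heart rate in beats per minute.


HR = 60 / RR_interval(s)
RR = 1495 ms = 1.495 s
HR = 60 / 1.495 = 40.13 bpm


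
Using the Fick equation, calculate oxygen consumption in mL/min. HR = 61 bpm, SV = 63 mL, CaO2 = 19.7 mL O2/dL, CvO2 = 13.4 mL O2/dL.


CO = HR*SV = 61*63/1000 = 3.843 L/min
a-v O2 diff = 19.7 - 13.4 = 6.3 mL/dL
VO2 = CO * (CaO2-CvO2) * 10 dL/L
VO2 = 3.843 * 6.3 * 10
VO2 = 242.1 mL/min


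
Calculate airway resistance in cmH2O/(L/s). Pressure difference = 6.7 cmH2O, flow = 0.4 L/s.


R = dP / flow
R = 6.7 / 0.4
R = 16.75 cmH2O/(L/s)


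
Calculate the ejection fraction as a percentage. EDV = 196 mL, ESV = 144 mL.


SV = EDV - ESV = 196 - 144 = 52 mL
EF = SV/EDV * 100 = 52/196 * 100
EF = 26.53%


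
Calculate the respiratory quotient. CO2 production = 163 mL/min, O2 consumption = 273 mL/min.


RQ = VCO2 / VO2
RQ = 163 / 273
RQ = 0.5971


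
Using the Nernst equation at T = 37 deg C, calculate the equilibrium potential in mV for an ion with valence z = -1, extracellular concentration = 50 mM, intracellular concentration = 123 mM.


E = (RT/(zF)) * ln(C_out/C_in)
T = 37 + 273.15 = 310.15 K
E = (8.314 * 310.15 / (-1 * 96485)) * ln(50/123)
E = 24.06 mV


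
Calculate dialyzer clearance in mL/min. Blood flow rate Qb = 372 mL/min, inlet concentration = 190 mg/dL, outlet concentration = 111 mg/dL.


K = Qb * (Cb_in - Cb_out) / Cb_in
K = 372 * (190 - 111) / 190
K = 154.7 mL/min


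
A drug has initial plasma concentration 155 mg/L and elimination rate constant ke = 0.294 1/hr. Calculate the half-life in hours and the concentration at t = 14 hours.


t_half = ln(2) / ke = 0.693147 / 0.294 = 2.358 hr
C(t) = C0 * exp(-ke*t) = 155 * exp(-0.294*14)
C(14) = 2.528 mg/L


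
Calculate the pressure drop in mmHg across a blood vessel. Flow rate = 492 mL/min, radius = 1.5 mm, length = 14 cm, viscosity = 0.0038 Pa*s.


dP = 8*mu*L*Q / (pi*r^4)
Q = 492 mL/min = 8.2e-06 m^3/s
dP = 2194.32 Pa = 2194.32 / 133.322 mmHg = 16.46 mmHg


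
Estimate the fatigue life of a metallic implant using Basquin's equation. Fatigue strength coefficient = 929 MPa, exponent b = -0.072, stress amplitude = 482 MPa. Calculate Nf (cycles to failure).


sigma_a = sigma_f' * (2Nf)^b
2Nf = (sigma_a/sigma_f')^(1/b)
2Nf = (482/929)^(1/-0.072)
2Nf = 9076.0791
Nf = 4538


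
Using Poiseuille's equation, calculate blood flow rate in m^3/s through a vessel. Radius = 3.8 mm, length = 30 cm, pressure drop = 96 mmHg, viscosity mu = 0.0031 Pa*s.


Q = pi*r^4*dP / (8*mu*L)
r = 0.0038 m, L = 0.3 m
dP = 96 mmHg = 12798.912 Pa
Q = 0.001127 m^3/s


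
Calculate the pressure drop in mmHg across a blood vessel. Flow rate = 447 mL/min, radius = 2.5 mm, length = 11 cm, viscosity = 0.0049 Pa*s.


dP = 8*mu*L*Q / (pi*r^4)
Q = 447 mL/min = 7.45e-06 m^3/s
dP = 261.773 Pa = 261.773 / 133.322 mmHg = 1.963 mmHg


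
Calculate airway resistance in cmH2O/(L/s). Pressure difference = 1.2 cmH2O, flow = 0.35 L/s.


R = dP / flow
R = 1.2 / 0.35
R = 3.429 cmH2O/(L/s)


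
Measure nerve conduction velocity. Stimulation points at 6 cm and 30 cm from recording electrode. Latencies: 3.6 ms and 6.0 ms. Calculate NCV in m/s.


Distance = (30 - 6) / 100 = 0.24 m
dt = (6.0 - 3.6) / 1000 = 0.0024 s
NCV = dist / dt = 100 m/s


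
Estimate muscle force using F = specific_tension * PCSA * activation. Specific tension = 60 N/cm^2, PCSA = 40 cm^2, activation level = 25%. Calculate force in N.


F = sigma * PCSA * activation
F = 60 * 40 * 0.25
F = 600 N


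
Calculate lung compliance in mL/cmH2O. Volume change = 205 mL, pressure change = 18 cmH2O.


C = dV / dP
C = 205 / 18
C = 11.39 mL/cmH2O


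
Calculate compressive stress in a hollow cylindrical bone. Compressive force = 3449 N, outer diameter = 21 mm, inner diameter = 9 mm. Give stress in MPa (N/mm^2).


A = pi*(r_o^2 - r_i^2)
r_o = 10.5 mm, r_i = 4.5 mm
A = 282.743 mm^2
sigma = F/A = 3449 / 282.743
sigma = 12.2 MPa


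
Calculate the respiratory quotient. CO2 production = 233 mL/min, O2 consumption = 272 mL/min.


RQ = VCO2 / VO2
RQ = 233 / 272
RQ = 0.8566


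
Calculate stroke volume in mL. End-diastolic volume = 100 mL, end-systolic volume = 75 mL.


SV = EDV - ESV
SV = 100 - 75
SV = 25 mL


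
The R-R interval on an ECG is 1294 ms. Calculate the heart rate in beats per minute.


HR = 60 / RR_interval(s)
RR = 1294 ms = 1.294 s
HR = 60 / 1.294 = 46.37 bpm


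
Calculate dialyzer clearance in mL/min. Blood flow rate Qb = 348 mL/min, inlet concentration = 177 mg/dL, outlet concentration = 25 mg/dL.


K = Qb * (Cb_in - Cb_out) / Cb_in
K = 348 * (177 - 25) / 177
K = 298.8 mL/min


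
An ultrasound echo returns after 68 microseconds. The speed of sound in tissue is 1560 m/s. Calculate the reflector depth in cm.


depth = c * t / 2
t = 68 us = 6.8000e-05 s
depth = 1560 * 6.8000e-05 / 2
depth = 0.05304 m = 5.304 cm


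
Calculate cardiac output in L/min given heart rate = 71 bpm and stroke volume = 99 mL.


CO = HR * SV
CO = 71 * 99 / 1000
CO = 7.029 L/min


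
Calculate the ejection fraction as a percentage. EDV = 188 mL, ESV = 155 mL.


SV = EDV - ESV = 188 - 155 = 33 mL
EF = SV/EDV * 100 = 33/188 * 100
EF = 17.55%


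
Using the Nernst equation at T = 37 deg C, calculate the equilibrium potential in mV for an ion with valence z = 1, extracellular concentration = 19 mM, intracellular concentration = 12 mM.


E = (RT/(zF)) * ln(C_out/C_in)
T = 37 + 273.15 = 310.15 K
E = (8.314 * 310.15 / (1 * 96485)) * ln(19/12)
E = 12.28 mV


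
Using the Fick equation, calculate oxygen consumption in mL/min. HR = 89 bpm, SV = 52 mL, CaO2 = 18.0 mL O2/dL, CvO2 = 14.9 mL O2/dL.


CO = HR*SV = 89*52/1000 = 4.628 L/min
a-v O2 diff = 18.0 - 14.9 = 3.1 mL/dL
VO2 = CO * (CaO2-CvO2) * 10 dL/L
VO2 = 4.628 * 3.1 * 10
VO2 = 143.5 mL/min


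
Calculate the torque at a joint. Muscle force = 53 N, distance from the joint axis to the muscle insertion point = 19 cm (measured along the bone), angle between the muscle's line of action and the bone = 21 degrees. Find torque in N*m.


Torque = F * d * sin(theta)   (moment arm = d*sin(theta))
d = 19 cm = 0.19 m
Torque = 53 * 0.19 * sin(21)
Torque = 3.609 N*m


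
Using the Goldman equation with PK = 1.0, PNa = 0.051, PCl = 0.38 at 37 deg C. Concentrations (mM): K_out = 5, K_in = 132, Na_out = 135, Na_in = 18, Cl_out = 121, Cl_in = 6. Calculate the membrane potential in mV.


Vm = (RT/F)*ln((PK*Ko + PNa*Nao + PCl*Cli)/(PK*Ki + PNa*Nai + PCl*Clo))
Numer = 14.165, Denom = 178.898
Vm = -67.78 mV


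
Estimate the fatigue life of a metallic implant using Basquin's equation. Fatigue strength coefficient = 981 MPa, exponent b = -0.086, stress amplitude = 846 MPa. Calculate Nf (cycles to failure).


sigma_a = sigma_f' * (2Nf)^b
2Nf = (sigma_a/sigma_f')^(1/b)
2Nf = (846/981)^(1/-0.086)
2Nf = 5.5931782
Nf = 2.797


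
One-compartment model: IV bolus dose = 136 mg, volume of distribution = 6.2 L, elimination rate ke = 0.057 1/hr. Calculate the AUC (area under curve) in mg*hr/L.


C0 = Dose/Vd = 136/6.2 = 21.9355 mg/L
AUC = C0/ke = 21.9355/0.057
AUC = 384.8 mg*hr/L


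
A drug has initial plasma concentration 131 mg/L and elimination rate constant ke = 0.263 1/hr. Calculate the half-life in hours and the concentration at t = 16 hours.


t_half = ln(2) / ke = 0.693147 / 0.263 = 2.636 hr
C(t) = C0 * exp(-ke*t) = 131 * exp(-0.263*16)
C(16) = 1.949 mg/L


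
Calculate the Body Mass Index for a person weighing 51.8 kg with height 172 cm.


BMI = weight / height^2
height = 172 cm = 1.72 m
BMI = 51.8 / 1.72^2
BMI = 17.51 kg/m^2


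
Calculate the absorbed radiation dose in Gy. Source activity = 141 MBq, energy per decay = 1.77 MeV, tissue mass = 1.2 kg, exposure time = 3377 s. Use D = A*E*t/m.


A = 141 MBq = 1.4100e+08 Bq
E = 1.77 MeV = 2.83554e-13 J
D = A*E*t/m = 1.4100e+08*2.83554e-13*3377/1.2
D = 0.1125 Gy


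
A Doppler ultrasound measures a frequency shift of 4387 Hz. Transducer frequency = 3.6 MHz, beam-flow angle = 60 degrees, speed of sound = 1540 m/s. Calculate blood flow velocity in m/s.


v = fd * c / (2 * f0 * cos(theta))
v = 4387 * 1540 / (2 * 3.6000e+06 * cos(60))
v = 1.877 m/s


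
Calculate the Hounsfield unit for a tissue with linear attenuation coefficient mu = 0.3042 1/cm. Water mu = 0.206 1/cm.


HU = ((mu_tissue - mu_water) / mu_water) * 1000
HU = ((0.3042 - 0.206) / 0.206) * 1000
HU = 476.7


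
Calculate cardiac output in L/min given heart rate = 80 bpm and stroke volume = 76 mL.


CO = HR * SV
CO = 80 * 76 / 1000
CO = 6.08 L/min


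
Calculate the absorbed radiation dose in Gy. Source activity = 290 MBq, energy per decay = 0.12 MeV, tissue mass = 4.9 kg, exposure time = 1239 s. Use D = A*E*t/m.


A = 290 MBq = 2.9000e+08 Bq
E = 0.12 MeV = 1.9224e-14 J
D = A*E*t/m = 2.9000e+08*1.9224e-14*1239/4.9
D = 0.00141 Gy
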